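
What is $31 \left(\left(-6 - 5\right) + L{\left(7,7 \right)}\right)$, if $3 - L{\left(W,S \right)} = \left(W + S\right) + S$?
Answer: $-899$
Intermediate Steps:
$L{\left(W,S \right)} = 3 - W - 2 S$ ($L{\left(W,S \right)} = 3 - \left(\left(W + S\right) + S\right) = 3 - \left(\left(S + W\right) + S\right) = 3 - \left(W + 2 S\right) = 3 - W - 2 S$)
$31 \left(\left(-6 - 5\right) + L{\left(7,7 \right)}\right) = 31 \left(\left(-6 - 5\right) - 18\right) = 31 \left(-11 - 18\right) = 31 \left(-29\right) = -899$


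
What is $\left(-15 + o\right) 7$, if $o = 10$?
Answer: $-35$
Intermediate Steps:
$\left(-15 + o\right) 7 = \left(-15 + 10\right) 7 = \left(-5\right) 7 = -35$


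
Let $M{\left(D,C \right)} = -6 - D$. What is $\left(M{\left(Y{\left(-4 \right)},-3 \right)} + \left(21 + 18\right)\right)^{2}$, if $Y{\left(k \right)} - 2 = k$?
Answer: $1225$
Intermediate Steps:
$Y{\left(k \right)} = 2 + k$
$\left(M{\left(Y{\left(-4 \right)},-3 \right)} + \left(21 + 18\right)\right)^{2} = \left(\left(-6 - \left(2 - 4\right)\right) + \left(21 + 18\right)\right)^{2} = \left(\left(-6 - -2\right) + 39\right)^{2} = \left(\left(-6 + 2\right) + 39\right)^{2} = \left(-4 + 39\right)^{2} = 35^{2} = 1225$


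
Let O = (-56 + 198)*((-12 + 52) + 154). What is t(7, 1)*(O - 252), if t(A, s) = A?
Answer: 191072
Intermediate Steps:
O = 27548 (O = 142*(40 + 154) = 142*194 = 27548)
t(7, 1)*(O - 252) = 7*(27548 - 252) = 7*27296 = 191072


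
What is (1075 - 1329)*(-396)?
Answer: 100584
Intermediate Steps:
(1075 - 1329)*(-396) = -254*(-396) = 100584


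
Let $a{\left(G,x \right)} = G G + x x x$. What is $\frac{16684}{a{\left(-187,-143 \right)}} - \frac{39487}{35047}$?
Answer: $- \frac{57336032527}{50629562093} \approx -1.1325$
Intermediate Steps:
$a{\left(G,x \right)} = G^{2} + x^{3}$ ($a{\left(G,x \right)} = G^{2} + x^{2} x = G^{2} + x^{3}$)
$\frac{16684}{a{\left(-187,-143 \right)}} - \frac{39487}{35047} = \frac{16684}{\left(-187\right)^{2} + \left(-143\right)^{3}} - \frac{39487}{35047} = \frac{16684}{34969 - 2924207} - \frac{39487}{35047} = \frac{16684}{-2889238} - \frac{39487}{35047} = 16684 \left(- \frac{1}{2889238}\right) - \frac{39487}{35047} = - \frac{8342}{1444619} - \frac{39487}{35047} = - \frac{57336032527}{50629562093}$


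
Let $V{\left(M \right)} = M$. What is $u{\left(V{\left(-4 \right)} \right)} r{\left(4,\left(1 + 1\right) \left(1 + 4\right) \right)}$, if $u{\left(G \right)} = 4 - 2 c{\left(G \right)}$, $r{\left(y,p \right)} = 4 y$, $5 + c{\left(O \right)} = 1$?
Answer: $192$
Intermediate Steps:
$c{\left(O \right)} = -4$ ($c{\left(O \right)} = -5 + 1 = -4$)
$u{\left(G \right)} = 12$ ($u{\left(G \right)} = 4 - -8 = 4 + 8 = 12$)
$u{\left(V{\left(-4 \right)} \right)} r{\left(4,\left(1 + 1\right) \left(1 + 4\right) \right)} = 12 \cdot 4 \cdot 4 = 12 \cdot 16 = 192$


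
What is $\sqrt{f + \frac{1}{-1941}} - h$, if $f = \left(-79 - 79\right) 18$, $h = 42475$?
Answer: $-42475 + \frac{i \sqrt{10714717905}}{1941} \approx -42475.0 + 53.329 i$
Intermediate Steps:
$f = -2844$ ($f = \left(-158\right) 18 = -2844$)
$\sqrt{f + \frac{1}{-1941}} - h = \sqrt{-2844 + \frac{1}{-1941}} - 42475 = \sqrt{-2844 - \frac{1}{1941}} - 42475 = \sqrt{- \frac{5520205}{1941}} - 42475 = \frac{i \sqrt{10714717905}}{1941} - 42475 = -42475 + \frac{i \sqrt{10714717905}}{1941}$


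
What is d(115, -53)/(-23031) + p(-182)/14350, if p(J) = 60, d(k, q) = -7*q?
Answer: -394199/33049485 ≈ -0.011928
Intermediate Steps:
d(115, -53)/(-23031) + p(-182)/14350 = -7*(-53)/(-23031) + 60/14350 = 371*(-1/23031) + 60*(1/14350) = -371/23031 + 6/1435 = -394199/33049485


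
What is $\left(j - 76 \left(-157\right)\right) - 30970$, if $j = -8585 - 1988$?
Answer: $-29611$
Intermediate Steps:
$j = -10573$
$\left(j - 76 \left(-157\right)\right) - 30970 = \left(-10573 - 76 \left(-157\right)\right) - 30970 = \left(-10573 - -11932\right) - 30970 = \left(-10573 + 11932\right) - 30970 = 1359 - 30970 = -29611$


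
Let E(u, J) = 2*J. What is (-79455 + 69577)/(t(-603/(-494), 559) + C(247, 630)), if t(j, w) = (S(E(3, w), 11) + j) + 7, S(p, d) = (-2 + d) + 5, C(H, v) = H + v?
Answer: -4879732/444215 ≈ -10.985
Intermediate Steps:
S(p, d) = 3 + d
t(j, w) = 21 + j (t(j, w) = ((3 + 11) + j) + 7 = (14 + j) + 7 = 21 + j)
(-79455 + 69577)/(t(-603/(-494), 559) + C(247, 630)) = (-79455 + 69577)/((21 - 603/(-494)) + (247 + 630)) = -9878/((21 - 603*(-1/494)) + 877) = -9878/((21 + 603/494) + 877) = -9878/(10977/494 + 877) = -9878/444215/494 = -9878*494/444215 = -4879732/444215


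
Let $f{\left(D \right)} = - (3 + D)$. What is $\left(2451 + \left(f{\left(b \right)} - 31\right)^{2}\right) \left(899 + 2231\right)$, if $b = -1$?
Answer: $11080200$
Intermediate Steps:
$f{\left(D \right)} = -3 - D$
$\left(2451 + \left(f{\left(b \right)} - 31\right)^{2}\right) \left(899 + 2231\right) = \left(2451 + \left(\left(-3 - -1\right) - 31\right)^{2}\right) \left(899 + 2231\right) = \left(2451 + \left(\left(-3 + 1\right) - 31\right)^{2}\right) 3130 = \left(2451 + \left(-2 - 31\right)^{2}\right) 3130 = \left(2451 + \left(-33\right)^{2}\right) 3130 = \left(2451 + 1089\right) 3130 = 3540 \cdot 3130 = 11080200$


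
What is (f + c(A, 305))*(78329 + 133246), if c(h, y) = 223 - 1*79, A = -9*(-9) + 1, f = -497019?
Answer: -105126328125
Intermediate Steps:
A = 82 (A = 81 + 1 = 82)
c(h, y) = 144 (c(h, y) = 223 - 79 = 144)
(f + c(A, 305))*(78329 + 133246) = (-497019 + 144)*(78329 + 133246) = -496875*211575 = -105126328125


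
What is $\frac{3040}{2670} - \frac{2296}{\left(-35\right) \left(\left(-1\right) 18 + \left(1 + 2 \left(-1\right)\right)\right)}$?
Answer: $- \frac{58696}{25365} \approx -2.3141$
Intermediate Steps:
$\frac{3040}{2670} - \frac{2296}{\left(-35\right) \left(\left(-1\right) 18 + \left(1 + 2 \left(-1\right)\right)\right)} = 3040 \cdot \frac{1}{2670} - \frac{2296}{\left(-35\right) \left(-18 + \left(1 - 2\right)\right)} = \frac{304}{267} - \frac{2296}{\left(-35\right) \left(-18 - 1\right)} = \frac{304}{267} - \frac{2296}{\left(-35\right) \left(-19\right)} = \frac{304}{267} - \frac{2296}{665} = \frac{304}{267} - \frac{328}{95} = - \frac{58696}{25365}$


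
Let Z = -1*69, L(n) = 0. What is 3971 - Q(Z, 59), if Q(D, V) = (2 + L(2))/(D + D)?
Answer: 274000/69 ≈ 3971.0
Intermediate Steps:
Z = -69
Q(D, V) = 1/D (Q(D, V) = (2 + 0)/(D + D) = 2/((2*D)) = 2*(1/(2*D)) = 1/D)
3971 - Q(Z, 59) = 3971 - 1/(-69) = 3971 - 1*(-1/69) = 3971 + 1/69 = 274000/69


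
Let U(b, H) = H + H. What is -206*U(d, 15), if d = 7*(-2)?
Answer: -6180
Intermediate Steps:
d = -14
U(b, H) = 2*H
-206*U(d, 15) = -412*15 = -206*30 = -6180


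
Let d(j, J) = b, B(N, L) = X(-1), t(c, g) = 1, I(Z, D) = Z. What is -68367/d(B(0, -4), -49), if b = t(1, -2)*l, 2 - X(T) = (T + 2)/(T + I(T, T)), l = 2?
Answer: -68367/2 ≈ -34184.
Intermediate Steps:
X(T) = 2 - (2 + T)/(2*T) (X(T) = 2 - (T + 2)/(T + T) = 2 - (2 + T)/(2*T))
B(N, L) = 5/2 (B(N, L) = 3/2 - 1/(-1) = 3/2 - 1*(-1) = 3/2 + 1 = 5/2)
b = 2 (b = 1*2 = 2)
d(j, J) = 2
-68367/d(B(0, -4), -49) = -68367/2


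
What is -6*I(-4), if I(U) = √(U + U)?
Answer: -12*I*√2 ≈ -16.971*I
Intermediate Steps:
I(U) = √2*√U (I(U) = √(2*U) = √2*√U)
-6*I(-4) = -6*√2*√(-4) = -6*√2*2*I = -12*I*√2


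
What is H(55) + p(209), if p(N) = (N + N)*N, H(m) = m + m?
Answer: 87472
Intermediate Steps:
H(m) = 2*m
p(N) = 2*N**2 (p(N) = (2*N)*N = 2*N**2)
H(55) + p(209) = 2*55 + 2*209**2 = 110 + 2*43681 = 110 + 87362 = 87472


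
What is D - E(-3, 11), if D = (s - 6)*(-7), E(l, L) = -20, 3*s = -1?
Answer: 193/3 ≈ 64.333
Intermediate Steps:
s = -⅓ (s = (⅓)*(-1) = -⅓ ≈ -0.33333)
D = 133/3 (D = (-⅓ - 6)*(-7) = -19/3*(-7) = 133/3 ≈ 44.333)
D - E(-3, 11) = 133/3 - 1*(-20) = 133/3 + 20 = 193/3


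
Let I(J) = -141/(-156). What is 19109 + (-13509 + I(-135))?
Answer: 291247/52 ≈ 5600.9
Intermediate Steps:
I(J) = 47/52 (I(J) = -141*(-1/156) = 47/52)
19109 + (-13509 + I(-135)) = 19109 + (-13509 + 47/52) = 19109 - 702421/52 = 291247/52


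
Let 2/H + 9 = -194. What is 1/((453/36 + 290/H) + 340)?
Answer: -12/348989 ≈ -3.4385e-5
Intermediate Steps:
H = -2/203 (H = 2/(-9 - 194) = 2/(-203) = 2*(-1/203) = -2/203 ≈ -0.0098522)
1/((453/36 + 290/H) + 340) = 1/((453/36 + 290/(-2/203)) + 340) = 1/((453*(1/36) + 290*(-203/2)) + 340) = 1/((151/12 - 29435) + 340) = 1/(-353069/12 + 340) = 1/(-348989/12) = -12/348989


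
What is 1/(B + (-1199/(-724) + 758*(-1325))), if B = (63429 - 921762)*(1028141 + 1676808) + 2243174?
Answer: -724/1680943923862533 ≈ -4.3071e-13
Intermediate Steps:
B = -2321744746843 (B = -858333*2704949 + 2243174 = -2321746990017 + 2243174 = -2321744746843)
1/(B + (-1199/(-724) + 758*(-1325))) = 1/(-2321744746843 + (-1199/(-724) + 758*(-1325))) = 1/(-2321744746843 + (-1199*(-1/724) - 1004350)) = 1/(-2321744746843 + (1199/724 - 1004350)) = 1/(-2321744746843 - 727148201/724) = 1/(-1680943923862533/724) = -724/1680943923862533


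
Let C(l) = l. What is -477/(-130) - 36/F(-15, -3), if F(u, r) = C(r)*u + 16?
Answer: 24417/7930 ≈ 3.0791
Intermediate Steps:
F(u, r) = 16 + r*u (F(u, r) = r*u + 16 = 16 + r*u)
-477/(-130) - 36/F(-15, -3) = -477/(-130) - 36/(16 - 3*(-15)) = -477*(-1/130) - 36/(16 + 45) = 477/130 - 36/61 = 24417/7930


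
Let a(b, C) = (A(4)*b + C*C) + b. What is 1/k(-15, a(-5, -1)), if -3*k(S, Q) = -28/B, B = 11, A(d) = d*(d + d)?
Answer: 33/28 ≈ 1.1786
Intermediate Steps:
A(d) = 2*d² (A(d) = d*(2*d) = 2*d²)
a(b, C) = C² + 33*b (a(b, C) = ((2*4²)*b + C*C) + b = ((2*16)*b + C²) + b = (32*b + C²) + b = (C² + 32*b) + b = C² + 33*b)
k(S, Q) = 28/33 (k(S, Q) = -(-28)/(3*11) = -⅓*(-28/11) = 28/33)
1/k(-15, a(-5, -1)) = 1/(28/33) = 33/28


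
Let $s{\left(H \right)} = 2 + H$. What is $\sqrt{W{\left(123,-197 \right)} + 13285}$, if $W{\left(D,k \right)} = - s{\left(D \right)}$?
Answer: $2 \sqrt{3290} \approx 114.72$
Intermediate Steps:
$W{\left(D,k \right)} = -2 - D$ ($W{\left(D,k \right)} = - (2 + D) = -2 - D$)
$\sqrt{W{\left(123,-197 \right)} + 13285} = \sqrt{\left(-2 - 123\right) + 13285} = \sqrt{-125 + 13285} = \sqrt{13160} = 2 \sqrt{3290}$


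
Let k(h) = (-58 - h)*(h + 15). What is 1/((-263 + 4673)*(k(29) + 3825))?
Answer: -1/13230 ≈ -7.5586e-5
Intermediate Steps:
k(h) = (-58 - h)*(15 + h)
1/((-263 + 4673)*(k(29) + 3825)) = 1/((-263 + 4673)*((-870 - 1*29² - 73*29) + 3825)) = 1/(4410*((-870 - 1*841 - 2117) + 3825)) = 1/(4410*((-870 - 841 - 2117) + 3825)) = 1/(4410*(-3828 + 3825)) = 1/(4410*(-3)) = 1/(-13230) = -1/13230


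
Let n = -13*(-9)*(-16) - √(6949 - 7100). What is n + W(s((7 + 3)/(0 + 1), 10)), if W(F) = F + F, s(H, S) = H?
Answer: -1852 - I*√151 ≈ -1852.0 - 12.288*I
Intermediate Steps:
W(F) = 2*F
n = -1872 - I*√151 (n = 117*(-16) - √(-151) = -1872 - I*√151 ≈ -1872.0 - 12.288*I)
n + W(s((7 + 3)/(0 + 1), 10)) = (-1872 - I*√151) + 2*((7 + 3)/(0 + 1)) = (-1872 - I*√151) + 2*(10/1) = (-1872 - I*√151) + 2*(10*1) = (-1872 - I*√151) + 2*10 = (-1872 - I*√151) + 20 = -1852 - I*√151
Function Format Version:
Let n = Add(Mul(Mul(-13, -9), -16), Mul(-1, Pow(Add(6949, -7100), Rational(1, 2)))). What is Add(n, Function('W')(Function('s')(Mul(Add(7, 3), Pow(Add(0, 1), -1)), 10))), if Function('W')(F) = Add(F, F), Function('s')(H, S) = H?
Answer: Add(-1852, Mul(-1, I, Pow(151, Rational(1, 2)))) ≈ Add(-1852.0, Mul(-12.288, I))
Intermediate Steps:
Function('W')(F) = Mul(2, F)
n = Add(-1872, Mul(-1, I, Pow(151, Rational(1, 2)))) (n = Add(Mul(117, -16), Mul(-1, Pow(-151, Rational(1, 2)))) = Add(-1872, Mul(-1, Mul(I, Pow(151, Rational(1, 2))))) = Add(-1872, Mul(-1, I, Pow(151, Rational(1, 2)))) ≈ Add(-1872.0, Mul(-12.288, I)))
Add(n, Function('W')(Function('s')(Mul(Add(7, 3), Pow(Add(0, 1), -1)), 10))) = Add(Add(-1872, Mul(-1, I, Pow(151, Rational(1, 2)))), Mul(2, Mul(Add(7, 3), Pow(Add(0, 1), -1)))) = Add(Add(-1872, Mul(-1, I, Pow(151, Rational(1, 2)))), Mul(2, Mul(10, Pow(1, -1)))) = Add(Add(-1872, Mul(-1, I, Pow(151, Rational(1, 2)))), Mul(2, Mul(10, 1))) = Add(Add(-1872, Mul(-1, I, Pow(151, Rational(1, 2)))), Mul(2, 10)) = Add(Add(-1872, Mul(-1, I, Pow(151, Rational(1, 2)))), 20) = Add(-1852, Mul(-1, I, Pow(151, Rational(1, 2))))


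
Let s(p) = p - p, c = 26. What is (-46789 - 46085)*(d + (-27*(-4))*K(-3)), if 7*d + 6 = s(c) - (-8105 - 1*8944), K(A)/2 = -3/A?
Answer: -1723277070/7 ≈ -2.4618e+8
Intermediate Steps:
s(p) = 0
K(A) = -6/A (K(A) = 2*(-3/A) = -6/A)
d = 17043/7 (d = -6/7 + (0 - (-8105 - 1*8944))/7 = -6/7 + (0 - (-8105 - 8944))/7 = -6/7 + (0 - 1*(-17049))/7 = -6/7 + (0 + 17049)/7 = -6/7 + (⅐)*17049 = -6/7 + 17049/7 = 17043/7 ≈ 2434.7)
(-46789 - 46085)*(d + (-27*(-4))*K(-3)) = (-46789 - 46085)*(17043/7 + (-27*(-4))*(-6/(-3))) = -92874*(17043/7 + 108*(-6*(-⅓))) = -92874*(17043/7 + 108*2) = -92874*(17043/7 + 216) = -92874*18555/7 = -1723277070/7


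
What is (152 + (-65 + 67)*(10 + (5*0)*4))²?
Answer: 29584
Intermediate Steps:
(152 + (-65 + 67)*(10 + (5*0)*4))² = (152 + 2*(10 + 0*4))² = (152 + 2*(10 + 0))² = (152 + 2*10)² = (152 + 20)² = 172² = 29584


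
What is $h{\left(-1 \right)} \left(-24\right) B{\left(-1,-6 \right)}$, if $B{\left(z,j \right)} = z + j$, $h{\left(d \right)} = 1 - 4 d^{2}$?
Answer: $-504$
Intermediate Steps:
$B{\left(z,j \right)} = j + z$
$h{\left(-1 \right)} \left(-24\right) B{\left(-1,-6 \right)} = \left(1 - 4 \left(-1\right)^{2}\right) \left(-24\right) \left(-6 - 1\right) = \left(1 - 4\right) \left(-24\right) \left(-7\right) = \left(-3\right) \left(-24\right) \left(-7\right) = 72 \left(-7\right) = -504$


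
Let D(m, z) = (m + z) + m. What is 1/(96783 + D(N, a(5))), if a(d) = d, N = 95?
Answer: 1/96978 ≈ 1.0312e-5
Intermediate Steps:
D(m, z) = z + 2*m
1/(96783 + D(N, a(5))) = 1/(96783 + (5 + 2*95)) = 1/(96783 + (5 + 190)) = 1/(96783 + 195) = 1/96978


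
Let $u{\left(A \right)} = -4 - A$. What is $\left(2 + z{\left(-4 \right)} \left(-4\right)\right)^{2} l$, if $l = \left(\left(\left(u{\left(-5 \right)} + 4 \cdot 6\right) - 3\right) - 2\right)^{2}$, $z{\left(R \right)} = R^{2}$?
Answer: $1537600$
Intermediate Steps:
$l = 400$ ($l = \left(\left(\left(\left(-4 - -5\right) + 4 \cdot 6\right) - 3\right) - 2\right)^{2} = \left(\left(\left(\left(-4 + 5\right) + 24\right) - 3\right) - 2\right)^{2} = \left(\left(\left(1 + 24\right) - 3\right) - 2\right)^{2} = \left(\left(25 - 3\right) - 2\right)^{2} = \left(22 - 2\right)^{2} = 20^{2} = 400$)
$\left(2 + z{\left(-4 \right)} \left(-4\right)\right)^{2} l = \left(2 + \left(-4\right)^{2} \left(-4\right)\right)^{2} \cdot 400 = \left(2 + 16 \left(-4\right)\right)^{2} \cdot 400 = \left(2 - 64\right)^{2} \cdot 400 = \left(-62\right)^{2} \cdot 400 = 3844 \cdot 400 = 1537600$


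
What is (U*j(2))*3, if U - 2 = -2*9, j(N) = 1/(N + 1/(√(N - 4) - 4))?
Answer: -512/19 - 16*I*√2/19 ≈ -26.947 - 1.1909*I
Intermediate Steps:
j(N) = 1/(N + 1/(-4 + √(-4 + N))) (j(N) = 1/(N + 1/(√(-4 + N) - 4)) = 1/(N + 1/(-4 + √(-4 + N))))
U = -16 (U = 2 - 2*9 = 2 - 18 = -16)
(U*j(2))*3 = -16*(-4 + √(-4 + 2))/(1 - 4*2 + 2*√(-4 + 2))*3 = -16*(-4 + √(-2))/(1 - 8 + 2*√(-2))*3 = -16*(-4 + I*√2)/(1 - 8 + 2*(I*√2))*3 = -16*(-4 + I*√2)/(1 - 8 + 2*I*√2)*3 = -16*(-4 + I*√2)/(-7 + 2*I*√2)*3 = -48*(-4 + I*√2)/(-7 + 2*I*√2)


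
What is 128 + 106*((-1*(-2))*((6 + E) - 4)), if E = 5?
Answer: 1612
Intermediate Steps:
128 + 106*((-1*(-2))*((6 + E) - 4)) = 128 + 106*((-1*(-2))*((6 + 5) - 4)) = 128 + 106*(2*(11 - 4)) = 128 + 106*(2*7) = 128 + 106*14 = 128 + 1484 = 1612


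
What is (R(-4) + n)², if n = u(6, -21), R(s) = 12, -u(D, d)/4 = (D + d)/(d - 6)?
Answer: 7744/81 ≈ 95.605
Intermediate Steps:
u(D, d) = -4*(D + d)/(-6 + d) (u(D, d) = -4*(D + d)/(d - 6) = -4*(D + d)/(-6 + d))
n = -20/9 (n = 4*(-1*6 - 1*(-21))/(-6 - 21) = 4*(-6 + 21)/(-27) = 4*(-1/27)*15 = -20/9 ≈ -2.2222)
(R(-4) + n)² = (12 - 20/9)² = (88/9)² = 7744/81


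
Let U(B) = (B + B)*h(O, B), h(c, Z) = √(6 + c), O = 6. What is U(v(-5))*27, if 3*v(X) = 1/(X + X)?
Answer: -18*√3/5 ≈ -6.2354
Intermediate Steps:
v(X) = 1/(6*X) (v(X) = 1/(3*(X + X)) = 1/(3*((2*X))) = (1/(2*X))/3 = 1/(6*X))
U(B) = 4*B*√3 (U(B) = (B + B)*√(6 + 6) = (2*B)*√12 = (2*B)*(2*√3) = 4*B*√3)
U(v(-5))*27 = (4*((⅙)/(-5))*√3)*27 = (4*((⅙)*(-⅕))*√3)*27 = (4*(-1/30)*√3)*27 = -2*√3/15*27 = -18*√3/5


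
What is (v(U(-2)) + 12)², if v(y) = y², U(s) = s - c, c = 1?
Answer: 441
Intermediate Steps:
U(s) = -1 + s (U(s) = s - 1*1 = s - 1 = -1 + s)
(v(U(-2)) + 12)² = ((-1 - 2)² + 12)² = ((-3)² + 12)² = (9 + 12)² = 21² = 441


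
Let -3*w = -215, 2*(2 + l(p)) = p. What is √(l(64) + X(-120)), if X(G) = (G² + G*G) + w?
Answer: √260115/3 ≈ 170.00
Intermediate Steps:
l(p) = -2 + p/2
w = 215/3 (w = -⅓*(-215) = 215/3 ≈ 71.667)
X(G) = 215/3 + 2*G² (X(G) = (G² + G*G) + 215/3 = (G² + G²) + 215/3 = 2*G² + 215/3 = 215/3 + 2*G²)
√(l(64) + X(-120)) = √((-2 + (½)*64) + (215/3 + 2*(-120)²)) = √((-2 + 32) + (215/3 + 2*14400)) = √(30 + (215/3 + 28800)) = √(30 + 86615/3) = √(86705/3) = √260115/3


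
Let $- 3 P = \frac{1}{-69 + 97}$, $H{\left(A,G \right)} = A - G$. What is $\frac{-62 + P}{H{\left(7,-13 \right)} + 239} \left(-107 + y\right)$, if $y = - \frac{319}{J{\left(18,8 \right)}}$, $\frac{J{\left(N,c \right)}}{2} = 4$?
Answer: $\frac{6120575}{174048} \approx 35.166$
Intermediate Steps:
$J{\left(N,c \right)} = 8$ ($J{\left(N,c \right)} = 2 \cdot 4 = 8$)
$P = - \frac{1}{84}$ ($P = - \frac{1}{3 \left(-69 + 97\right)} = - \frac{1}{3 \cdot 28} = \left(- \frac{1}{3}\right) \frac{1}{28} = - \frac{1}{84} \approx -0.011905$)
$y = - \frac{319}{8} \approx -39.875$
$\frac{-62 + P}{H{\left(7,-13 \right)} + 239} \left(-107 + y\right) = \frac{-62 - \frac{1}{84}}{\left(7 - -13\right) + 239} \left(-107 - \frac{319}{8}\right) = - \frac{5209}{84 \left(\left(7 + 13\right) + 239\right)} \left(- \frac{1175}{8}\right) = - \frac{5209}{84 \left(20 + 239\right)} \left(- \frac{1175}{8}\right) = - \frac{5209}{84 \cdot 259} \left(- \frac{1175}{8}\right) = \left(- \frac{5209}{84}\right) \frac{1}{259} \left(- \frac{1175}{8}\right) = \left(- \frac{5209}{21756}\right) \left(- \frac{1175}{8}\right) = \frac{6120575}{174048}$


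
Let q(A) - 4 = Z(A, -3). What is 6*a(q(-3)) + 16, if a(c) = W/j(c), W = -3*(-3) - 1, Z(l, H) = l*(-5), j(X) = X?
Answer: 352/19 ≈ 18.526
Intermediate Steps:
Z(l, H) = -5*l
W = 8 (W = 9 - 1 = 8)
q(A) = 4 - 5*A
a(c) = 8/c
6*a(q(-3)) + 16 = 6*(8/(4 - 5*(-3))) + 16 = 6*(8/(4 + 15)) + 16 = 6*(8/19) + 16 = 48/19 + 16 = 352/19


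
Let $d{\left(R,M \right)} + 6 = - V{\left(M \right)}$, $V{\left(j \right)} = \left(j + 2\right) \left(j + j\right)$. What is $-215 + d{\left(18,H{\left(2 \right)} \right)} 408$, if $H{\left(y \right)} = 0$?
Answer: $-2663$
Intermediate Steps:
$V{\left(j \right)} = 2 j \left(2 + j\right)$ ($V{\left(j \right)} = \left(2 + j\right) 2 j = 2 j \left(2 + j\right)$)
$d{\left(R,M \right)} = -6 - 2 M \left(2 + M\right)$
$-215 + d{\left(18,H{\left(2 \right)} \right)} 408 = -215 + \left(-6 - 0 \left(2 + 0\right)\right) 408 = -215 + \left(-6 - 0 \cdot 2\right) 408 = -215 + \left(-6 + 0\right) 408 = -215 - 2448 = -2663$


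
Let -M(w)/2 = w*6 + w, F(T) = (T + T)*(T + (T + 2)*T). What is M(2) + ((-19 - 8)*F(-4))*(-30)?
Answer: -25948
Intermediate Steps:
F(T) = 2*T*(T + T*(2 + T)) (F(T) = (2*T)*(T + (2 + T)*T) = (2*T)*(T + T*(2 + T)) = 2*T*(T + T*(2 + T)))
M(w) = -14*w (M(w) = -2*(w*6 + w) = -2*(6*w + w) = -14*w)
M(2) + ((-19 - 8)*F(-4))*(-30) = -14*2 + ((-19 - 8)*(2*(-4)²*(3 - 4)))*(-30) = -28 - 54*16*(-1)*(-30) = -28 - 27*(-32)*(-30) = -28 + 864*(-30) = -28 - 25920 = -25948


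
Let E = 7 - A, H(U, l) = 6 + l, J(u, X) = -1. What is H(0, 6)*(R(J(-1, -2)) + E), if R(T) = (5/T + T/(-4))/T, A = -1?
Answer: 153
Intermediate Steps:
E = 8 (E = 7 - 1*(-1) = 7 + 1 = 8)
R(T) = (5/T - T/4)/T (R(T) = (5/T + T*(-¼))/T = (5/T - T/4)/T)
H(0, 6)*(R(J(-1, -2)) + E) = (6 + 6)*((-¼ + 5/(-1)²) + 8) = 12*((-¼ + 5*1) + 8) = 12*((-¼ + 5) + 8) = 12*(19/4 + 8) = 12*(51/4) = 153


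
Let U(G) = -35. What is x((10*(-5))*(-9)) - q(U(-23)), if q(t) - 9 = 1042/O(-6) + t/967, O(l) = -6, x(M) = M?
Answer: 1783253/2901 ≈ 614.70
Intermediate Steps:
q(t) = -494/3 + t/967 (q(t) = 9 + (1042/(-6) + t/967) = 9 + (1042*(-⅙) + t*(1/967)) = 9 + (-521/3 + t/967) = -494/3 + t/967)
x((10*(-5))*(-9)) - q(U(-23)) = (10*(-5))*(-9) - (-494/3 + (1/967)*(-35)) = -50*(-9) - (-494/3 - 35/967) = 450 - 1*(-477803/2901) = 450 + 477803/2901 = 1783253/2901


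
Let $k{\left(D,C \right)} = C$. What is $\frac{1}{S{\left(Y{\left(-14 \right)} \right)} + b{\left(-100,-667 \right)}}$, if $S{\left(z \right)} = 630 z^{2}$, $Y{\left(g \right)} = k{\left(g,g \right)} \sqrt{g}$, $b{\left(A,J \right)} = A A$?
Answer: $- \frac{1}{1718720} \approx -5.8183 \cdot 10^{-7}$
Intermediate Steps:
$b{\left(A,J \right)} = A^{2}$
$Y{\left(g \right)} = g^{\frac{3}{2}}$ ($Y{\left(g \right)} = g \sqrt{g} = g^{\frac{3}{2}}$)
$\frac{1}{S{\left(Y{\left(-14 \right)} \right)} + b{\left(-100,-667 \right)}} = \frac{1}{630 \left(\left(-14\right)^{\frac{3}{2}}\right)^{2} + \left(-100\right)^{2}} = \frac{1}{630 \left(- 14 i \sqrt{14}\right)^{2} + 10000} = \frac{1}{630 \left(-2744\right) + 10000} = \frac{1}{-1728720 + 10000} = \frac{1}{-1718720} = - \frac{1}{1718720}$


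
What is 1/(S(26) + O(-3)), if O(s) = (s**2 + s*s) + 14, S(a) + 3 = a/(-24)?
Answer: 12/335 ≈ 0.035821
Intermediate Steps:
S(a) = -3 - a/24 (S(a) = -3 + a/(-24) = -3 + a*(-1/24) = -3 - a/24)
O(s) = 14 + 2*s**2 (O(s) = (s**2 + s**2) + 14 = 2*s**2 + 14 = 14 + 2*s**2)
1/(S(26) + O(-3)) = 1/((-3 - 1/24*26) + (14 + 2*(-3)**2)) = 1/((-3 - 13/12) + (14 + 2*9)) = 1/(-49/12 + (14 + 18)) = 1/(-49/12 + 32) = 1/(335/12) = 12/335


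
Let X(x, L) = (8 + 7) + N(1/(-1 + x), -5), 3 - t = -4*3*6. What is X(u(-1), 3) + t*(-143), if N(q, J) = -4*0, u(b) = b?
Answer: -10710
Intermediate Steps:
t = 75 (t = 3 - (-4*3)*6 = 3 - (-12)*6 = 3 - 1*(-72) = 3 + 72 = 75)
N(q, J) = 0
X(x, L) = 15 (X(x, L) = (8 + 7) + 0 = 15 + 0 = 15)
X(u(-1), 3) + t*(-143) = 15 + 75*(-143) = 15 - 10725 = -10710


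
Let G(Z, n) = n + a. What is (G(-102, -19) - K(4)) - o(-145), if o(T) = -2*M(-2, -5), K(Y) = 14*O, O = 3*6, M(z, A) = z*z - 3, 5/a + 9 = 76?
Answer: -18018/67 ≈ -268.93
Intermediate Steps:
a = 5/67 (a = 5/(-9 + 76) = 5/67 ≈ 0.074627)
M(z, A) = -3 + z² (M(z, A) = z² - 3 = -3 + z²)
O = 18
K(Y) = 252 (K(Y) = 14*18 = 252)
G(Z, n) = 5/67 + n (G(Z, n) = n + 5/67 = 5/67 + n)
o(T) = -2 (o(T) = -2*(-3 + (-2)²) = -2*(-3 + 4) = -2*1 = -2)
(G(-102, -19) - K(4)) - o(-145) = ((5/67 - 19) - 1*252) - 1*(-2) = (-1268/67 - 252) + 2 = -18152/67 + 2 = -18018/67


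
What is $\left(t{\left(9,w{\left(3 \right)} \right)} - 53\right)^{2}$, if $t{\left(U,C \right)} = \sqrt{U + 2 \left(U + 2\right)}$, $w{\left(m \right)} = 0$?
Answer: $\left(53 - \sqrt{31}\right)^{2} \approx 2249.8$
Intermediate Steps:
$t{\left(U,C \right)} = \sqrt{4 + 3 U}$ ($t{\left(U,C \right)} = \sqrt{U + 2 \left(2 + U\right)} = \sqrt{U + \left(4 + 2 U\right)} = \sqrt{4 + 3 U}$)
$\left(t{\left(9,w{\left(3 \right)} \right)} - 53\right)^{2} = \left(\sqrt{4 + 3 \cdot 9} - 53\right)^{2} = \left(\sqrt{4 + 27} - 53\right)^{2} = \left(\sqrt{31} - 53\right)^{2} = \left(-53 + \sqrt{31}\right)^{2}$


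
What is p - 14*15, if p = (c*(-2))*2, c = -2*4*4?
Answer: -82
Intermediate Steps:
c = -32 (c = -8*4 = -32)
p = 128 (p = -32*(-2)*2 = 64*2 = 128)
p - 14*15 = 128 - 14*15 = 128 - 210 = -82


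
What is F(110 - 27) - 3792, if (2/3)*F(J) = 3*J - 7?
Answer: -3429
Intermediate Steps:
F(J) = -21/2 + 9*J/2 (F(J) = 3*(3*J - 7)/2 = 3*(-7 + 3*J)/2 = -21/2 + 9*J/2)
F(110 - 27) - 3792 = (-21/2 + 9*(110 - 27)/2) - 3792 = (-21/2 + (9/2)*83) - 3792 = (-21/2 + 747/2) - 3792 = 363 - 3792 = -3429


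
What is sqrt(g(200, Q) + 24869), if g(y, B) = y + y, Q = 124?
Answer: sqrt(25269) ≈ 158.96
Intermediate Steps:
g(y, B) = 2*y
sqrt(g(200, Q) + 24869) = sqrt(2*200 + 24869) = sqrt(400 + 24869) = sqrt(25269)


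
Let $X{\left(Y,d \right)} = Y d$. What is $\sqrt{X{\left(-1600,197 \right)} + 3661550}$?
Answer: $5 \sqrt{133854} \approx 1829.3$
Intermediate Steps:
$\sqrt{X{\left(-1600,197 \right)} + 3661550} = \sqrt{\left(-1600\right) 197 + 3661550} = \sqrt{-315200 + 3661550} = \sqrt{3346350} = 5 \sqrt{133854}$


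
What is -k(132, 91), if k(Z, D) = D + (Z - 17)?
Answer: -206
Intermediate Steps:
k(Z, D) = -17 + D + Z (k(Z, D) = D + (-17 + Z) = -17 + D + Z)
-k(132, 91) = -(-17 + 91 + 132) = -1*206 = -206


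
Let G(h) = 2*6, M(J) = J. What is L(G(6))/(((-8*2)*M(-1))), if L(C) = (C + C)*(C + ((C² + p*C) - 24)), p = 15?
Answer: 468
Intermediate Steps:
G(h) = 12
L(C) = 2*C*(-24 + C² + 16*C) (L(C) = (C + C)*(C + ((C² + 15*C) - 24)) = (2*C)*(C + (-24 + C² + 15*C)) = (2*C)*(-24 + C² + 16*C) = 2*C*(-24 + C² + 16*C))
L(G(6))/(((-8*2)*M(-1))) = (2*12*(-24 + 12² + 16*12))/((-8*2*(-1))) = (2*12*(-24 + 144 + 192))/((-16*(-1))) = (2*12*312)/16 = 7488*(1/16) = 468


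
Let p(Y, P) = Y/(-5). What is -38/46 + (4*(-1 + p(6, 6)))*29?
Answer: -29443/115 ≈ -256.03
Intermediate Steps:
p(Y, P) = -Y/5 (p(Y, P) = Y*(-⅕) = -Y/5)
-38/46 + (4*(-1 + p(6, 6)))*29 = -38/46 + (4*(-1 - ⅕*6))*29 = -38*1/46 + (4*(-1 - 6/5))*29 = -19/23 + (4*(-11/5))*29 = -19/23 - 44/5*29 = -19/23 - 1276/5 = -29443/115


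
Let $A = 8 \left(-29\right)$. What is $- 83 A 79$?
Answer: $1521224$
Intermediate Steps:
$A = -232$
$- 83 A 79 = \left(-83\right) \left(-232\right) 79 = 19256 \cdot 79 = 1521224$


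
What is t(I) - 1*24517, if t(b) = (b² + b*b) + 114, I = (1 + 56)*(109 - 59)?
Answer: 16220597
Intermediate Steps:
I = 2850 (I = 57*50 = 2850)
t(b) = 114 + 2*b² (t(b) = (b² + b²) + 114 = 2*b² + 114 = 114 + 2*b²)
t(I) - 1*24517 = (114 + 2*2850²) - 1*24517 = (114 + 2*8122500) - 24517 = (114 + 16245000) - 24517 = 16245114 - 24517 = 16220597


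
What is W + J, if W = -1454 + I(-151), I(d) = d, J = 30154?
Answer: 28549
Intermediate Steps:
W = -1605 (W = -1454 - 151 = -1605)
W + J = -1605 + 30154 = 28549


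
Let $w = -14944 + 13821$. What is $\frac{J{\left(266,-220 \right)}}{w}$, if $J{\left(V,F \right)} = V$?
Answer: $- \frac{266}{1123} \approx -0.23687$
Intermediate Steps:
$w = -1123$
$\frac{J{\left(266,-220 \right)}}{w} = \frac{266}{-1123} = 266 \left(- \frac{1}{1123}\right) = - \frac{266}{1123}$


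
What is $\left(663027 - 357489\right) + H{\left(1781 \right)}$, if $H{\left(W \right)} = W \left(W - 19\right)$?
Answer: $3443660$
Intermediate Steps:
$H{\left(W \right)} = W \left(-19 + W\right)$
$\left(663027 - 357489\right) + H{\left(1781 \right)} = \left(663027 - 357489\right) + 1781 \left(-19 + 1781\right) = \left(663027 - 357489\right) + 1781 \cdot 1762 = 305538 + 3138122 = 3443660$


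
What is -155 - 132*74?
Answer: -9923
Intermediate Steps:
-155 - 132*74 = -155 - 9768 = -9923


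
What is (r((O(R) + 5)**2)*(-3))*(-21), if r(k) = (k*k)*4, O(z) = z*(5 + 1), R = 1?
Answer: 3689532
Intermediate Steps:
O(z) = 6*z (O(z) = z*6 = 6*z)
r(k) = 4*k**2 (r(k) = k**2*4 = 4*k**2)
(r((O(R) + 5)**2)*(-3))*(-21) = ((4*((6*1 + 5)**2)**2)*(-3))*(-21) = ((4*((6 + 5)**2)**2)*(-3))*(-21) = ((4*(11**2)**2)*(-3))*(-21) = ((4*121**2)*(-3))*(-21) = ((4*14641)*(-3))*(-21) = (58564*(-3))*(-21) = -175692*(-21) = 3689532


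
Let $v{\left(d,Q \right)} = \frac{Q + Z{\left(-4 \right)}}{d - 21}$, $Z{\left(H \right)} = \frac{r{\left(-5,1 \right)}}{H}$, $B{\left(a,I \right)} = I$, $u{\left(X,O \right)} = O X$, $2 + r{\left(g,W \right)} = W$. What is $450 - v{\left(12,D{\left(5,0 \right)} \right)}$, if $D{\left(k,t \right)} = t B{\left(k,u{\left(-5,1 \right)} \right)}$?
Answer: $\frac{16201}{36} \approx 450.03$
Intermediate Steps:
$r{\left(g,W \right)} = -2 + W$
$Z{\left(H \right)} = - \frac{1}{H}$ ($Z{\left(H \right)} = \frac{-2 + 1}{H} = - \frac{1}{H}$)
$D{\left(k,t \right)} = - 5 t$ ($D{\left(k,t \right)} = t 1 \left(-5\right) = t \left(-5\right) = - 5 t$)
$v{\left(d,Q \right)} = \frac{\frac{1}{4} + Q}{-21 + d}$ ($v{\left(d,Q \right)} = \frac{Q - \frac{1}{-4}}{d - 21} = \frac{Q - - \frac{1}{4}}{-21 + d} = \frac{Q + \frac{1}{4}}{-21 + d} = \frac{\frac{1}{4} + Q}{-21 + d}$)
$450 - v{\left(12,D{\left(5,0 \right)} \right)} = 450 - \frac{\frac{1}{4} - 0}{-21 + 12} = 450 - \frac{\frac{1}{4} + 0}{-9} = 450 - \left(- \frac{1}{9}\right) \frac{1}{4} = 450 - - \frac{1}{36} = 450 + \frac{1}{36} = \frac{16201}{36}$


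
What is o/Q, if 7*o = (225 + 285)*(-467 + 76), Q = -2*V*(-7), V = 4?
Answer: -99705/196 ≈ -508.70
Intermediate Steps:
Q = 56 (Q = -2*4*(-7) = -8*(-7) = 56)
o = -199410/7 (o = ((225 + 285)*(-467 + 76))/7 = (510*(-391))/7 = (⅐)*(-199410) = -199410/7 ≈ -28487.)
o/Q = -199410/7/56 = -199410/7*1/56 = -99705/196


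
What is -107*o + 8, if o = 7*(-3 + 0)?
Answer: 2255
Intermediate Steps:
o = -21 (o = 7*(-3) = -21)
-107*o + 8 = -107*(-21) + 8 = 2247 + 8 = 2255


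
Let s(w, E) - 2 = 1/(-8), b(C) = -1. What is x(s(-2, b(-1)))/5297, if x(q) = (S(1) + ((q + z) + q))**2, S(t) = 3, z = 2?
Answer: 1225/84752 ≈ 0.014454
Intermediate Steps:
s(w, E) = 15/8 (s(w, E) = 2 + 1/(-8) = 2 - 1/8 = 15/8)
x(q) = (5 + 2*q)**2 (x(q) = (3 + ((q + 2) + q))**2 = (3 + ((2 + q) + q))**2 = (3 + (2 + 2*q))**2 = (5 + 2*q)**2)
x(s(-2, b(-1)))/5297 = (5 + 2*(15/8))**2/5297 = (5 + 15/4)**2*(1/5297) = (35/4)**2*(1/5297) = (1225/16)*(1/5297) = 1225/84752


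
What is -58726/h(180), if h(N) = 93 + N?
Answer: -58726/273 ≈ -215.11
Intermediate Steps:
-58726/h(180) = -58726/(93 + 180) = -58726/273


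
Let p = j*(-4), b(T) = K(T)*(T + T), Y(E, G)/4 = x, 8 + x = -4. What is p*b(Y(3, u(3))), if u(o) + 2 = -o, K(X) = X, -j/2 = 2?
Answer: 73728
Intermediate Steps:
j = -4 (j = -2*2 = -4)
x = -12 (x = -8 - 4 = -12)
u(o) = -2 - o
Y(E, G) = -48 (Y(E, G) = 4*(-12) = -48)
b(T) = 2*T² (b(T) = T*(T + T) = T*(2*T) = 2*T²)
p = 16 (p = -4*(-4) = 16)
p*b(Y(3, u(3))) = 16*(2*(-48)²) = 16*(2*2304) = 16*4608 = 73728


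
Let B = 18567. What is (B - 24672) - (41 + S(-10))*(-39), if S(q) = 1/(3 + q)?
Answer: -31581/7 ≈ -4511.6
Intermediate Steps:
(B - 24672) - (41 + S(-10))*(-39) = (18567 - 24672) - (41 + 1/(3 - 10))*(-39) = -6105 - (41 + 1/(-7))*(-39) = -6105 - (41 - 1/7)*(-39) = -6105 - 286*(-39)/7 = -6105 - 1*(-11154/7) = -6105 + 11154/7 = -31581/7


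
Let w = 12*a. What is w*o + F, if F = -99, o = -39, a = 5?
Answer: -2439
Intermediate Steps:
w = 60 (w = 12*5 = 60)
w*o + F = 60*(-39) - 99 = -2340 - 99 = -2439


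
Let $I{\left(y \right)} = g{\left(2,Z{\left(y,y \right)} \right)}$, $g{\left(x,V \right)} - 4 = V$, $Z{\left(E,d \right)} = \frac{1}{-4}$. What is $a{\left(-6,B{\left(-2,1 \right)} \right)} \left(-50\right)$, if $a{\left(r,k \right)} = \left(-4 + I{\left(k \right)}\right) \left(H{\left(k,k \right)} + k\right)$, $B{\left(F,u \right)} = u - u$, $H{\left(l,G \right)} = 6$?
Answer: $75$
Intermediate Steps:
$Z{\left(E,d \right)} = - \frac{1}{4}$
$g{\left(x,V \right)} = 4 + V$
$I{\left(y \right)} = \frac{15}{4}$ ($I{\left(y \right)} = 4 - \frac{1}{4} = \frac{15}{4}$)
$B{\left(F,u \right)} = 0$
$a{\left(r,k \right)} = - \frac{3}{2} - \frac{k}{4}$ ($a{\left(r,k \right)} = \left(-4 + \frac{15}{4}\right) \left(6 + k\right) = - \frac{6 + k}{4} = - \frac{3}{2} - \frac{k}{4}$)
$a{\left(-6,B{\left(-2,1 \right)} \right)} \left(-50\right) = \left(- \frac{3}{2} - 0\right) \left(-50\right) = \left(- \frac{3}{2} + 0\right) \left(-50\right) = \left(- \frac{3}{2}\right) \left(-50\right) = 75$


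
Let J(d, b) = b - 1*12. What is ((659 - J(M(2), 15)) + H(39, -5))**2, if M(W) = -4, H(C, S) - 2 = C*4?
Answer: 662596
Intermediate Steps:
H(C, S) = 2 + 4*C (H(C, S) = 2 + C*4 = 2 + 4*C)
J(d, b) = -12 + b (J(d, b) = b - 12 = -12 + b)
((659 - J(M(2), 15)) + H(39, -5))**2 = ((659 - (-12 + 15)) + (2 + 4*39))**2 = ((659 - 1*3) + (2 + 156))**2 = ((659 - 3) + 158)**2 = (656 + 158)**2 = 814**2 = 662596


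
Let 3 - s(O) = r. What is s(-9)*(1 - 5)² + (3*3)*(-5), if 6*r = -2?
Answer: 25/3 ≈ 8.3333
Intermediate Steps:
r = -⅓ (r = (⅙)*(-2) = -⅓ ≈ -0.33333)
s(O) = 10/3 (s(O) = 3 - 1*(-⅓) = 3 + ⅓ = 10/3)
s(-9)*(1 - 5)² + (3*3)*(-5) = 10*(1 - 5)²/3 + (3*3)*(-5) = (10/3)*(-4)² + 9*(-5) = (10/3)*16 - 45 = 160/3 - 45 = 25/3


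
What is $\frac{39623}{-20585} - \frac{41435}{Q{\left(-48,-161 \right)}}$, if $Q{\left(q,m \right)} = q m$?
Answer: $- \frac{50397653}{6916560} \approx -7.2865$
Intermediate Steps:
$Q{\left(q,m \right)} = m q$
$\frac{39623}{-20585} - \frac{41435}{Q{\left(-48,-161 \right)}} = \frac{39623}{-20585} - \frac{41435}{\left(-161\right) \left(-48\right)} = 39623 \left(- \frac{1}{20585}\right) - \frac{41435}{7728} = - \frac{39623}{20585} - \frac{41435}{7728} = - \frac{50397653}{6916560}$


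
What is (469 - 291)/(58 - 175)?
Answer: -178/117 ≈ -1.5214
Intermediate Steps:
(469 - 291)/(58 - 175) = 178/(-117) = 178*(-1/117) = -178/117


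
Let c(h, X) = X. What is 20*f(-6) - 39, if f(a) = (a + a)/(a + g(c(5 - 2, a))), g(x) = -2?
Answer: -9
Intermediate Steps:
f(a) = 2*a/(-2 + a) (f(a) = (a + a)/(a - 2) = (2*a)/(-2 + a) = 2*a/(-2 + a))
20*f(-6) - 39 = 20*(2*(-6)/(-2 - 6)) - 39 = 20*(2*(-6)/(-8)) - 39 = 20*(2*(-6)*(-1/8)) - 39 = 20*(3/2) - 39 = 30 - 39 = -9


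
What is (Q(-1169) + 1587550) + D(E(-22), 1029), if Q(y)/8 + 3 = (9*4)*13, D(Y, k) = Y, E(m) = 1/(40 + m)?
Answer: 28642861/18 ≈ 1.5913e+6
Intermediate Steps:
Q(y) = 3720 (Q(y) = -24 + 8*((9*4)*13) = -24 + 8*(36*13) = -24 + 8*468 = -24 + 3744 = 3720)
(Q(-1169) + 1587550) + D(E(-22), 1029) = (3720 + 1587550) + 1/(40 - 22) = 1591270 + 1/18 = 28642861/18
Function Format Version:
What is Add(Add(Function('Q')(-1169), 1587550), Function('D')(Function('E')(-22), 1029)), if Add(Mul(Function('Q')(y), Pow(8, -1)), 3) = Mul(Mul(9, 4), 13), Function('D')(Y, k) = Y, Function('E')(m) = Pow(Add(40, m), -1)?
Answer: Rational(28642861, 18) ≈ 1.5913e+6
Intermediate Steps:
Function('Q')(y) = 3720 (Function('Q')(y) = Add(-24, Mul(8, Mul(Mul(9, 4), 13))) = Add(-24, Mul(8, Mul(36, 13))) = Add(-24, Mul(8, 468)) = Add(-24, 3744) = 3720)
Add(Add(Function('Q')(-1169), 1587550), Function('D')(Function('E')(-22), 1029)) = Add(Add(3720, 1587550), Pow(Add(40, -22), -1)) = Add(1591270, Pow(18, -1)) = Add(1591270, Rational(1, 18)) = Rational(28642861, 18)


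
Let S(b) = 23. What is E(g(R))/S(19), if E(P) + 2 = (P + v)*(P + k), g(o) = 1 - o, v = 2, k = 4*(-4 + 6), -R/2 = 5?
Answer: 245/23 ≈ 10.652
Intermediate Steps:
R = -10 (R = -2*5 = -10)
k = 8 (k = 4*2 = 8)
E(P) = -2 + (2 + P)*(8 + P) (E(P) = -2 + (P + 2)*(P + 8) = -2 + (2 + P)*(8 + P))
E(g(R))/S(19) = (14 + (1 - 1*(-10))² + 10*(1 - 1*(-10)))/23 = (14 + (1 + 10)² + 10*(1 + 10))*(1/23) = (14 + 11² + 10*11)*(1/23) = (14 + 121 + 110)*(1/23) = 245*(1/23) = 245/23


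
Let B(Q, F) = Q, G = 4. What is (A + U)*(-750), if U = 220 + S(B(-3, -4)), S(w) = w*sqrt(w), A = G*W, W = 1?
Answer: -168000 + 2250*I*sqrt(3) ≈ -1.68e+5 + 3897.1*I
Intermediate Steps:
A = 4 (A = 4*1 = 4)
S(w) = w**(3/2)
U = 220 - 3*I*sqrt(3) (U = 220 + (-3)**(3/2) = 220 - 3*I*sqrt(3) ≈ 220.0 - 5.1962*I)
(A + U)*(-750) = (4 + (220 - 3*I*sqrt(3)))*(-750) = (224 - 3*I*sqrt(3))*(-750) = -168000 + 2250*I*sqrt(3)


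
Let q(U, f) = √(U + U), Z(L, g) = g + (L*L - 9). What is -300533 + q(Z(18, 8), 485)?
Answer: -300533 + √646 ≈ -3.0051e+5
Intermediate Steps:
Z(L, g) = -9 + g + L² (Z(L, g) = g + (L² - 9) = g + (-9 + L²) = -9 + g + L²)
q(U, f) = √2*√U (q(U, f) = √(2*U) = √2*√U)
-300533 + q(Z(18, 8), 485) = -300533 + √2*√(-9 + 8 + 18²) = -300533 + √2*√(-9 + 8 + 324) = -300533 + √2*√323 = -300533 + √646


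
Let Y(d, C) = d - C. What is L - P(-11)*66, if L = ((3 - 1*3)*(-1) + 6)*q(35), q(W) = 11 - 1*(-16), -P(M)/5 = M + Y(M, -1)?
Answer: -6768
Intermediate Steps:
P(M) = -5 - 10*M (P(M) = -5*(M + (M - 1*(-1))) = -5*(M + (M + 1)) = -5*(M + (1 + M)) = -5*(1 + 2*M) = -5 - 10*M)
q(W) = 27 (q(W) = 11 + 16 = 27)
L = 162 (L = ((3 - 1*3)*(-1) + 6)*27 = ((3 - 3)*(-1) + 6)*27 = (0*(-1) + 6)*27 = (0 + 6)*27 = 6*27 = 162)
L - P(-11)*66 = 162 - (-5 - 10*(-11))*66 = 162 - (-5 + 110)*66 = 162 - 105*66 = 162 - 1*6930 = 162 - 6930 = -6768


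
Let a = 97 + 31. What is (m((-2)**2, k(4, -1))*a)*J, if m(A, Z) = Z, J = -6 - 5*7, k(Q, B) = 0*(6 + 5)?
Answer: 0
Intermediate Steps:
k(Q, B) = 0 (k(Q, B) = 0*11 = 0)
J = -41 (J = -6 - 35 = -41)
a = 128
(m((-2)**2, k(4, -1))*a)*J = (0*128)*(-41) = 0*(-41) = 0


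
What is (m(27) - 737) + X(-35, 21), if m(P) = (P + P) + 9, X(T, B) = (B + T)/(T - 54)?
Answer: -59972/89 ≈ -673.84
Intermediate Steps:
X(T, B) = (B + T)/(-54 + T)
m(P) = 9 + 2*P (m(P) = 2*P + 9 = 9 + 2*P)
(m(27) - 737) + X(-35, 21) = ((9 + 2*27) - 737) + (21 - 35)/(-54 - 35) = ((9 + 54) - 737) - 14/(-89) = (63 - 737) - 1/89*(-14) = -674 + 14/89 = -59972/89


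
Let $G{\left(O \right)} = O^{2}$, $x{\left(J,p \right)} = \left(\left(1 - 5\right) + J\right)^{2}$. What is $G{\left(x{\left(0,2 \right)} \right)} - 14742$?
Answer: $-14486$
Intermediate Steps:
$x{\left(J,p \right)} = \left(-4 + J\right)^{2}$
$G{\left(x{\left(0,2 \right)} \right)} - 14742 = \left(\left(-4 + 0\right)^{2}\right)^{2} - 14742 = \left(\left(-4\right)^{2}\right)^{2} - 14742 = 16^{2} - 14742 = 256 - 14742 = -14486$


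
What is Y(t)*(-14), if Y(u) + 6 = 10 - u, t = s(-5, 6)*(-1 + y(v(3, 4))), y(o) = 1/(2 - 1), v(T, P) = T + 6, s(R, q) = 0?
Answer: -56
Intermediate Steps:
v(T, P) = 6 + T
y(o) = 1 (y(o) = 1/1 = 1)
t = 0 (t = 0*(-1 + 1) = 0*0 = 0)
Y(u) = 4 - u (Y(u) = -6 + (10 - u) = 4 - u)
Y(t)*(-14) = (4 - 1*0)*(-14) = (4 + 0)*(-14) = 4*(-14) = -56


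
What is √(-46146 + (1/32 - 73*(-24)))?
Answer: I*√2841214/8 ≈ 210.7*I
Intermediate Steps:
√(-46146 + (1/32 - 73*(-24))) = √(-46146 + (1/32 + 1752)) = √(-46146 + 56065/32) = √(-1420607/32) = I*√2841214/8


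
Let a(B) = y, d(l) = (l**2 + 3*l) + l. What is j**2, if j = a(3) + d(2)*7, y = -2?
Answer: 6724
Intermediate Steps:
d(l) = l**2 + 4*l
a(B) = -2
j = 82 (j = -2 + (2*(4 + 2))*7 = -2 + (2*6)*7 = -2 + 12*7 = -2 + 84 = 82)
j**2 = 82**2 = 6724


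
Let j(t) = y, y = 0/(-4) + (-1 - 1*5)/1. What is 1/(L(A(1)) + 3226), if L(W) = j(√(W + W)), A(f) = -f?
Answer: 1/3220 ≈ 0.00031056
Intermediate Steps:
y = -6 (y = 0*(-¼) + (-1 - 5)*1 = 0 - 6*1 = 0 - 6 = -6)
j(t) = -6
L(W) = -6
1/(L(A(1)) + 3226) = 1/(-6 + 3226) = 1/3220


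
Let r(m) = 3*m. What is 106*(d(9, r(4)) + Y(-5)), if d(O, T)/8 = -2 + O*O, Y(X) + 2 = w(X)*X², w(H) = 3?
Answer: 74730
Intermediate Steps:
Y(X) = -2 + 3*X²
d(O, T) = -16 + 8*O² (d(O, T) = 8*(-2 + O*O) = 8*(-2 + O²) = -16 + 8*O²)
106*(d(9, r(4)) + Y(-5)) = 106*((-16 + 8*9²) + (-2 + 3*(-5)²)) = 106*((-16 + 8*81) + (-2 + 3*25)) = 106*((-16 + 648) + (-2 + 75)) = 106*(632 + 73) = 106*705 = 74730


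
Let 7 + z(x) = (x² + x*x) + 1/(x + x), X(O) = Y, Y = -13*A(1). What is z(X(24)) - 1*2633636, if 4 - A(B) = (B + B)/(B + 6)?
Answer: -87082333187/33124 ≈ -2.6290e+6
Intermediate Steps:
A(B) = 4 - 2*B/(6 + B) (A(B) = 4 - (B + B)/(B + 6) = 4 - 2*B/(6 + B))
Y = -338/7 (Y = -26*(12 + 1)/(6 + 1) = -26*13/7 = -13*26/7 = -338/7 ≈ -48.286)
X(O) = -338/7
z(x) = -7 + 1/(2*x) + 2*x² (z(x) = -7 + ((x² + x*x) + 1/(x + x)) = -7 + ((x² + x²) + 1/(2*x)) = -7 + (2*x² + 1/(2*x)) = -7 + (1/(2*x) + 2*x²) = -7 + 1/(2*x) + 2*x²)
z(X(24)) - 1*2633636 = (-7 + 1/(2*(-338/7)) + 2*(-338/7)²) - 1*2633636 = (-7 + (½)*(-7/338) + 2*(114244/49)) - 2633636 = (-7 - 7/676 + 228488/49) - 2633636 = 154225677/33124 - 2633636 = -87082333187/33124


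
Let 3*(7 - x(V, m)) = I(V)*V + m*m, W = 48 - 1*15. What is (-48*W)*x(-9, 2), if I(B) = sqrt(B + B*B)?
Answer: -8976 - 28512*sqrt(2) ≈ -49298.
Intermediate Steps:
W = 33 (W = 48 - 15 = 33)
I(B) = sqrt(B + B**2)
x(V, m) = 7 - m**2/3 - V*sqrt(V*(1 + V))/3 (x(V, m) = 7 - (sqrt(V*(1 + V))*V + m*m)/3 = 7 - (V*sqrt(V*(1 + V)) + m**2)/3 = 7 - (m**2 + V*sqrt(V*(1 + V)))/3 = 7 + (-m**2/3 - V*sqrt(V*(1 + V))/3) = 7 - m**2/3 - V*sqrt(V*(1 + V))/3)
(-48*W)*x(-9, 2) = (-48*33)*(7 - 1/3*2**2 - 1/3*(-9)*sqrt(-9*(1 - 9))) = -1584*(7 - 1/3*4 - 1/3*(-9)*sqrt(-9*(-8))) = -1584*(7 - 4/3 - 1/3*(-9)*sqrt(72)) = -1584*(7 - 4/3 - 1/3*(-9)*6*sqrt(2)) = -1584*(7 - 4/3 + 18*sqrt(2)) = -1584*(17/3 + 18*sqrt(2)) = -8976 - 28512*sqrt(2)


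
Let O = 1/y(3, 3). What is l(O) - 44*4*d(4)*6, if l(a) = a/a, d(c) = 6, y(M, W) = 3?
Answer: -6335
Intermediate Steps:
O = ⅓ (O = 1/3 = ⅓ ≈ 0.33333)
l(a) = 1
l(O) - 44*4*d(4)*6 = 1 - 44*4*6*6 = 1 - 1056*6 = 1 - 44*144 = 1 - 6336 = -6335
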